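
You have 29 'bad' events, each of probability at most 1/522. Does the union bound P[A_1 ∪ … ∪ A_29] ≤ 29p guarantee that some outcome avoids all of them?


Union bound: P[∪_{i=1}^{29} A_i] ≤ Σ_i P[A_i] ≤ 29·p = 29·(1/522) = 1/18.
Numerically: 1/18 ≈ 0.05556.
Is 1/18 < 1? YES.
Since P[∪ A_i] ≤ 1/18 < 1, the complement has P[∩ A_i^c] ≥ 1 − 1/18 = 17/18 > 0, so some outcome avoids every A_i.

29·p = 1/18 ≈ 0.05556; existence CERTIFIED by the union bound.


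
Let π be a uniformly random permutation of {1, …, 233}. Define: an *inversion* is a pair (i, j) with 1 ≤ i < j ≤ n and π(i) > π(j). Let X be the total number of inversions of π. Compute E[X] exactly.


Write X = Σ X_I over the C(233, 2) = 27028 pairs i < j, with X_I the indicator of one inversion.
There are 27028 indicators.
For each fixed pair i < j, the values π(i) and π(j) are two distinct elements of {1, …, 233} in uniformly random order; by symmetry P[π(i) > π(j)] = 1/2.
By linearity: E[X] = 27028 · (1/2) = C(233, 2) · (1/2) = 27028/2 = 13514 ≈ 13514.0000.

E[X] = 13514 = 13514.0000.


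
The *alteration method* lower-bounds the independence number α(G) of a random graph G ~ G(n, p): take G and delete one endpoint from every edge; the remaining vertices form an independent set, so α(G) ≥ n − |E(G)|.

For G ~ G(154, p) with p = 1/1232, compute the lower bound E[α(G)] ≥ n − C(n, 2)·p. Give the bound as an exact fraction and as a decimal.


E[|E(G)|] = C(154, 2)·p = 11781 · (1/1232) = 153/16.
E[α(G)] ≥ n − E[|E(G)|] = 154 − 153/16 = 2311/16.
Numerically: ≈ 144.438.
(This is only a lower bound; the true E[α(G)] may be larger.)

E[α(G)] ≥ 2311/16 ≈ 144.438.


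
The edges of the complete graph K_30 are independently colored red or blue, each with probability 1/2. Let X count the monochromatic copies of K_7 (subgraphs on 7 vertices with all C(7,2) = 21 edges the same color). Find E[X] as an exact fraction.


Let X = Σ_S X_S over the C(30, 7) = 2035800 subsets S of size 7, where X_S = 1 if the K_7 on S is monochromatic.
For a fixed S, the K_7 on S has C(7, 2) = 21 edges. P[all 21 edges red] = (1/2)^21, and likewise for blue, so P[monochromatic] = 2·(1/2)^21 = 2^{1 − 21} = 1/1048576.
Summing: E[X] = C(30, 7) · 2^{1 − 21} = 2035800 · 1/1048576 = 254475/131072.
Numerically: E[X] ≈ 1.9415.

E[X] = C(30,7)·2^(1−C(7,2)) = 254475/131072 ≈ 1.9415.


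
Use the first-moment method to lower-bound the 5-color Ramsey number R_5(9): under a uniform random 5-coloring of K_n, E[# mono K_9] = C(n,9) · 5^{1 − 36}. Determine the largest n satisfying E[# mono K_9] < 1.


We need C(n, 9) · 5^{1 − 36} < 1, i.e. C(n, 9) < 5^{36 − 1} = 2910383045673370361328125.
Check values of n near the boundary:
  n = 2165: C(2165, 9) = 2832220612024886803272630; 2832220612024886803272630 < 2910383045673370361328125? YES
  n = 2166: C(2166, 9) = 2844037944203015677277940; 2844037944203015677277940 < 2910383045673370361328125? YES
  n = 2167: C(2167, 9) = 2855899084841489792706810; 2855899084841489792706810 < 2910383045673370361328125? YES
  n = 2168: C(2168, 9) = 2867804175977929537095120; 2867804175977929537095120 < 2910383045673370361328125? YES
  n = 2169: C(2169, 9) = 2879753360044504243499683; 2879753360044504243499683 < 2910383045673370361328125? YES
  n = 2170: C(2170, 9) = 2891746779868845075610510; 2891746779868845075610510 < 2910383045673370361328125? YES
  n = 2171: C(2171, 9) = 2903784578674959601827205; 2903784578674959601827205 < 2910383045673370361328125? YES
  n = 2172: C(2172, 9) = 2915866900084148060642020; 2915866900084148060642020 < 2910383045673370361328125? NO
The largest n with C(n, 9) < 2910383045673370361328125 is n = 2171 (where E[X] = 580756915734991920365441/582076609134674072265625 ≈ 0.99773). Hence R_5(9) > 2171, i.e. R_5(9) ≥ 2172.

Largest n = 2171; hence R_5(9) > 2171.


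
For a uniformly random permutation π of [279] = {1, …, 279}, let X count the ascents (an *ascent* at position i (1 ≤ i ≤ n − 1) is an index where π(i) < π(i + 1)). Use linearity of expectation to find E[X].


Write X = Σ X_I over i = 1, …, 278, with X_I the indicator of one ascent.
There are 278 indicators.
For each fixed i, the pair (π(i), π(i+1)) is a uniformly random ordered pair of distinct values from {1, …, 279}; by symmetry P[π(i) < π(i+1)] = 1/2.
By linearity: E[X] = 278 · (1/2) = (279 − 1) · (1/2) = 139 ≈ 139.000.

E[X] = 139 = 139.000.


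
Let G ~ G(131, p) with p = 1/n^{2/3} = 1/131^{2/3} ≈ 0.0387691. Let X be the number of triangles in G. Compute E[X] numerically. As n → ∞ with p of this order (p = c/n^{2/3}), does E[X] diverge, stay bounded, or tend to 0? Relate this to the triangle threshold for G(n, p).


Number of potential triangles: C(131, 3) = 366145.
Each occurs with probability p³ ≈ (0.0387691)³ ≈ 5.82716625e-05.
By linearity: E[X] = C(131, 3)·p³ ≈ 366145 · 5.82716625e-05 ≈ 21.335878.
Since α = 2/3 < 1, p = c/n^{2/3} ≫ 1/n is above the triangle threshold p ~ 1/n. Asymptotically E[X] ~ (c³/6)·n^{3(1−α)} = (1³/6)·n^{1} → ∞; triangles are abundant w.h.p.

E[X] ≈ 21.335878; in regime p = Θ(1/n^{2/3}) E[X] diverges (above the triangle threshold p ~ 1/n).


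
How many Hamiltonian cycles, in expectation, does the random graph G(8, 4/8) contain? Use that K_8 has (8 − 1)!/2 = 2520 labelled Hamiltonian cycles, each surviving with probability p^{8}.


K_8 has (8 − 1)!/2 = 2520 labelled Hamiltonian cycles.
For each such Hamiltonian cycle H, let X_H = 1 if all 8 edges of H are present in G. Then P[X_H = 1] = p^{8} = (1/2)^{8} = 1/256.
By linearity of expectation: E[X] = Σ_H E[X_H] = 2520 · p^{8} = 2520 · 1/256 = 315/32.
Numerically: E[X] ≈ 9.84.

E[X] = 2520 · (1/2)^{8} = 315/32 ≈ 9.84.


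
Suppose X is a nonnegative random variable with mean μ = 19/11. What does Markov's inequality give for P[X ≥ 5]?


μ = E[X] = 19/11, a = 5.
Markov: P[X ≥ 5] ≤ μ/a = (19/11)/5 = 19/55.
Numerically: ≈ 0.3455.
(Since a = 5 > μ = 1.7273, the bound 19/55 is < 1 and informative.)

P[X ≥ 5] ≤ 19/55 ≈ 0.3455.


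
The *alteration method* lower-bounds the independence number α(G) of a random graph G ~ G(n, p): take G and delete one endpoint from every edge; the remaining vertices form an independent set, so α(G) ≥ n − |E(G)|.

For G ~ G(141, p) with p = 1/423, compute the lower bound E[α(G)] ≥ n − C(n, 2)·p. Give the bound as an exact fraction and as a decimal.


E[|E(G)|] = C(141, 2)·p = 9870 · (1/423) = 70/3.
E[α(G)] ≥ n − E[|E(G)|] = 141 − 70/3 = 353/3.
Numerically: ≈ 117.6667.
(This is only a lower bound; the true E[α(G)] may be larger.)

E[α(G)] ≥ 353/3 ≈ 117.6667.


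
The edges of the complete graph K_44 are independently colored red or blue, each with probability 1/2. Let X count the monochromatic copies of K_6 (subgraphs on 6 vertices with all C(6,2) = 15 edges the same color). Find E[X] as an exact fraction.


Let X = Σ_S X_S over the C(44, 6) = 7059052 subsets S of size 6, where X_S = 1 if the K_6 on S is monochromatic.
For a fixed S, the K_6 on S has C(6, 2) = 15 edges. P[all 15 edges red] = (1/2)^15, and likewise for blue, so P[monochromatic] = 2·(1/2)^15 = 2^{1 − 15} = 1/16384.
By linearity: E[X] = C(44, 6) · 2^{1 − 15} = 7059052 · 1/16384 = 1764763/4096.
Numerically: E[X] ≈ 430.85034.

E[X] = C(44,6)·2^(1−C(6,2)) = 1764763/4096 ≈ 430.85034.


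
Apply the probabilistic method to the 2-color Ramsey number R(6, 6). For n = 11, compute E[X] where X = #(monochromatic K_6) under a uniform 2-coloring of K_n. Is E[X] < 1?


E[X] = C(11, 6) · 2^{1 − 15} = 462 · 2^{−14} = 462/16384.
As a reduced fraction: E[X] = 231/8192 ≈ 0.02820.
Is E[X] < 1? YES.
Since E[X] < 1, there exists a 2-coloring of K_{11} with no monochromatic K_6; hence R(6, 6) > 11.

E[X] = 231/8192 ≈ 0.02820; E[X] < 1, so R(6, 6) > 11.


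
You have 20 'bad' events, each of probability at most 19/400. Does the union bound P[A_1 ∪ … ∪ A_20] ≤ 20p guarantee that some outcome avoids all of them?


Union bound: P[∪_{i=1}^{20} A_i] ≤ Σ_i P[A_i] ≤ 20·p = 20·(19/400) = 19/20.
Numerically: 19/20 ≈ 0.950000.
Is 19/20 < 1? YES.
Since P[∪ A_i] ≤ 19/20 < 1, the complement has P[∩ A_i^c] ≥ 1 − 19/20 = 1/20 > 0, so some outcome avoids every A_i.

20·p = 19/20 ≈ 0.950000; existence CERTIFIED by the union bound.


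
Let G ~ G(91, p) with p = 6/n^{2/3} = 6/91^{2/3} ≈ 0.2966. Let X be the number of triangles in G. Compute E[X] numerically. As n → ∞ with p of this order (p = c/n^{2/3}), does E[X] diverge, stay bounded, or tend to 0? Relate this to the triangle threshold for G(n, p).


Number of potential triangles: C(91, 3) = 121485.
Each occurs with probability p³ ≈ (0.2966)³ ≈ 2.608381e-02.
By linearity: E[X] = C(91, 3)·p³ ≈ 121485 · 2.608381e-02 ≈ 3168.7912.
Since α = 2/3 < 1, p = c/n^{2/3} ≫ 1/n is above the triangle threshold p ~ 1/n. Asymptotically E[X] ~ (c³/6)·n^{3(1−α)} = (6³/6)·n^{1} → ∞; triangles are abundant w.h.p.

E[X] ≈ 3168.7912; in regime p = Θ(1/n^{2/3}) E[X] diverges (above the triangle threshold p ~ 1/n).


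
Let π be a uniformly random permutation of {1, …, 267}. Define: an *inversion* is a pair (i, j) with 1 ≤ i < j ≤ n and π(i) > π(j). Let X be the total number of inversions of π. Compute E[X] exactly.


Write X = Σ X_I over the C(267, 2) = 35511 pairs i < j, with X_I the indicator of one inversion.
There are 35511 indicators.
For each fixed pair i < j, the values π(i) and π(j) are two distinct elements of {1, …, 267} in uniformly random order; by symmetry P[π(i) > π(j)] = 1/2.
By linearity: E[X] = 35511 · (1/2) = C(267, 2) · (1/2) = 35511/2 = 35511/2 ≈ 17755.50000.

E[X] = 35511/2 = 17755.50000.


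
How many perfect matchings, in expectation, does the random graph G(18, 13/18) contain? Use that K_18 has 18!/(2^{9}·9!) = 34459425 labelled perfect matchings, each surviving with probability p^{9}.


K_18 has 18!/(2^{9}·9!) = 34459425 labelled perfect matchings.
For each such perfect matching H, let X_H = 1 if all 9 edges of H are present in G. Then P[X_H = 1] = p^{9} = (13/18)^{9} = 10604499373/198359290368.
By linearity: E[X] = Σ_H E[X_H] = 34459425 · p^{9} = 34459425 · 10604499373/198359290368 = 4511419145758525/2448880128.
Numerically: E[X] ≈ 1.8422e+06.

E[X] = 34459425 · (13/18)^{9} = 4511419145758525/2448880128 ≈ 1.8422e+06.


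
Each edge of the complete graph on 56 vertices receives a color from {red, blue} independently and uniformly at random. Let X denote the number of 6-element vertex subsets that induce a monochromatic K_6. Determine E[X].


Let X = Σ_S X_S over the C(56, 6) = 32468436 subsets S of size 6, where X_S = 1 if the K_6 on S is monochromatic.
For a fixed S, the K_6 on S has C(6, 2) = 15 edges. P[all 15 edges red] = (1/2)^15, and likewise for blue, so P[monochromatic] = 2·(1/2)^15 = 2^{1 − 15} = 1/16384.
Summing: E[X] = C(56, 6) · 2^{1 − 15} = 32468436 · 1/16384 = 8117109/4096.
Numerically: E[X] ≈ 1981.71606.

E[X] = C(56,6)·2^(1−C(6,2)) = 8117109/4096 ≈ 1981.71606.


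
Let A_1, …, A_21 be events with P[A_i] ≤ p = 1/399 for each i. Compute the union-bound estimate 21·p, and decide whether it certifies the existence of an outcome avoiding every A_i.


Union bound: P[∪_{i=1}^{21} A_i] ≤ Σ_i P[A_i] ≤ 21·p = 21·(1/399) = 1/19.
Numerically: 1/19 ≈ 0.0526316.
Is 1/19 < 1? YES.
Since P[∪ A_i] ≤ 1/19 < 1, the complement has P[∩ A_i^c] ≥ 1 − 1/19 = 18/19 > 0, so some outcome avoids every A_i.

21·p = 1/19 ≈ 0.0526316; existence CERTIFIED by the union bound.


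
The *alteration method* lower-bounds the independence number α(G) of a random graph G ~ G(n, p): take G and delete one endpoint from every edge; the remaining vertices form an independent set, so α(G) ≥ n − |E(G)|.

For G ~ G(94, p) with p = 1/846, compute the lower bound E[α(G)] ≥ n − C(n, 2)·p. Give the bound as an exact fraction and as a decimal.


E[|E(G)|] = C(94, 2)·p = 4371 · (1/846) = 31/6.
E[α(G)] ≥ n − E[|E(G)|] = 94 − 31/6 = 533/6.
Numerically: ≈ 88.8333.
(This is only a lower bound; the true E[α(G)] may be larger.)

E[α(G)] ≥ 533/6 ≈ 88.8333.


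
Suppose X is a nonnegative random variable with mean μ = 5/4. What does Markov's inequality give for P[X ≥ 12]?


μ = E[X] = 5/4, a = 12.
Markov: P[X ≥ 12] ≤ μ/a = (5/4)/12 = 5/48.
Numerically: ≈ 0.104167.
(Since a = 12 > μ = 1.250000, the bound 5/48 is < 1 and informative.)

P[X ≥ 12] ≤ 5/48 ≈ 0.104167.


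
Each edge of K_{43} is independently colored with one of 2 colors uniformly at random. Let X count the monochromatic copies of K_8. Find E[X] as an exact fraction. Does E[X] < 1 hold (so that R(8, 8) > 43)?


E[X] = C(43, 8) · 2^{1 − 28} = 145008513 · 2^{−27} = 145008513/134217728.
As a reduced fraction: E[X] = 145008513/134217728 ≈ 1.080.
Is E[X] < 1? NO.
Since E[X] ≥ 1, the first-moment bound is inconclusive at n = 43; it does NOT by itself certify R(8, 8) > 43.

E[X] = 145008513/134217728 ≈ 1.080; E[X] ≥ 1; first-moment method inconclusive here.


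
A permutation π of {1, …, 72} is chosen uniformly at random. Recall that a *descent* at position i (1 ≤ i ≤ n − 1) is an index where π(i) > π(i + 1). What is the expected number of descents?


Write X = Σ X_I over i = 1, …, 71, with X_I the indicator of one descent.
There are 71 indicators.
For each fixed i, the pair (π(i), π(i+1)) is a uniformly random ordered pair of distinct values from {1, …, 72}; by symmetry P[π(i) > π(i+1)] = 1/2.
By linearity: E[X] = 71 · (1/2) = (72 − 1) · (1/2) = 71/2 ≈ 35.500000.

E[X] = 71/2 = 35.500000.


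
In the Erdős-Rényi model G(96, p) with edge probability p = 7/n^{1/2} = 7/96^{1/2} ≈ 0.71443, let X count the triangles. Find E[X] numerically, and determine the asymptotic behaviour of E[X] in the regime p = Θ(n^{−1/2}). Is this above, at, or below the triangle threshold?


Number of potential triangles: C(96, 3) = 142880.
Each occurs with probability p³ ≈ (0.71443)³ ≈ 3.6465928e-01.
By linearity: E[X] = C(96, 3)·p³ ≈ 142880 · 3.6465928e-01 ≈ 52102.51797.
Since α = 1/2 < 1, p = c/n^{1/2} ≫ 1/n is above the triangle threshold p ~ 1/n. Asymptotically E[X] ~ (c³/6)·n^{3(1−α)} = (7³/6)·n^{1.5} → ∞; triangles are abundant w.h.p.

E[X] ≈ 52102.51797; in regime p = Θ(1/n^{1/2}) E[X] diverges (above the triangle threshold p ~ 1/n).


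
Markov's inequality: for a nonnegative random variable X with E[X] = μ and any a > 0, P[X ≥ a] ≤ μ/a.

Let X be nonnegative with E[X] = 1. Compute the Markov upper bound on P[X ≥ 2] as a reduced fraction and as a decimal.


μ = E[X] = 1, a = 2.
Markov: P[X ≥ 2] ≤ μ/a = (1)/2 = 1/2.
Numerically: ≈ 0.5000.
(Since a = 2 > μ = 1.0000, the bound 1/2 is < 1 and informative.)

P[X ≥ 2] ≤ 1/2 ≈ 0.5000.


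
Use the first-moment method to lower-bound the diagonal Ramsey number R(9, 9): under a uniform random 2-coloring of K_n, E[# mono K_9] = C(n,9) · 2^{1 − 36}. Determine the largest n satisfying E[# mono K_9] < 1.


We need C(n, 9) · 2^{1 − 36} < 1, i.e. C(n, 9) < 2^{36 − 1} = 34359738368.
Check values of n near the boundary:
  n = 59: C(59, 9) = 12565671261; 12565671261 < 34359738368? YES
  n = 60: C(60, 9) = 14783142660; 14783142660 < 34359738368? YES
  n = 61: C(61, 9) = 17341763505; 17341763505 < 34359738368? YES
  n = 62: C(62, 9) = 20286591270; 20286591270 < 34359738368? YES
  n = 63: C(63, 9) = 23667689815; 23667689815 < 34359738368? YES
  n = 64: C(64, 9) = 27540584512; 27540584512 < 34359738368? YES
  n = 65: C(65, 9) = 31966749880; 31966749880 < 34359738368? YES
  n = 66: C(66, 9) = 37014131440; 37014131440 < 34359738368? NO
  n = 67: C(67, 9) = 42757703560; 42757703560 < 34359738368? NO
  n = 68: C(68, 9) = 49280065120; 49280065120 < 34359738368? NO
The largest n with C(n, 9) < 34359738368 is n = 65 (where E[X] = 3995843735/4294967296 ≈ 0.9303549). Hence R(9, 9) > 65, i.e. R(9, 9) ≥ 66.

Largest n = 65; hence R(9, 9) > 65.


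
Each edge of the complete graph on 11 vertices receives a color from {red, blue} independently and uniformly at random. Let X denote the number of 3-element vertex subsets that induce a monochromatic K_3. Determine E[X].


Let X = Σ_S X_S over the C(11, 3) = 165 subsets S of size 3, where X_S = 1 if the K_3 on S is monochromatic.
For a fixed S, the K_3 on S has C(3, 2) = 3 edges. P[all 3 edges red] = (1/2)^3, and likewise for blue, so P[monochromatic] = 2·(1/2)^3 = 2^{1 − 3} = 1/4.
Summing: E[X] = C(11, 3) · 2^{1 − 3} = 165 · 1/4 = 165/4.
Numerically: E[X] ≈ 41.2500.

E[X] = C(11,3)·2^(1−C(3,2)) = 165/4 ≈ 41.2500.


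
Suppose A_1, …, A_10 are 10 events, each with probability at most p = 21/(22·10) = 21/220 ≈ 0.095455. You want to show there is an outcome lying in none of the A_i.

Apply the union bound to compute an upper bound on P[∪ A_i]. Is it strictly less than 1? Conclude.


Union bound: P[∪_{i=1}^{10} A_i] ≤ Σ_i P[A_i] ≤ 10·p = 10·(21/220) = 21/22.
Numerically: 21/22 ≈ 0.954545.
Is 21/22 < 1? YES.
Since P[∪ A_i] ≤ 21/22 < 1, the complement has P[∩ A_i^c] ≥ 1 − 21/22 = 1/22 > 0, so some outcome avoids every A_i.

10·p = 21/22 ≈ 0.954545; existence CERTIFIED by the union bound.


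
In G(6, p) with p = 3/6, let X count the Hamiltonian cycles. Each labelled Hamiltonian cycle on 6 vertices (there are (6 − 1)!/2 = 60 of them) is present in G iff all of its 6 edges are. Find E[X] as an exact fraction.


K_6 has (6 − 1)!/2 = 60 labelled Hamiltonian cycles.
For each such Hamiltonian cycle H, let X_H = 1 if all 6 edges of H are present in G. Then P[X_H = 1] = p^{6} = (1/2)^{6} = 1/64.
By linearity: E[X] = Σ_H E[X_H] = 60 · p^{6} = 60 · 1/64 = 15/16.
Numerically: E[X] ≈ 0.9375.

E[X] = 60 · (1/2)^{6} = 15/16 ≈ 0.9375.


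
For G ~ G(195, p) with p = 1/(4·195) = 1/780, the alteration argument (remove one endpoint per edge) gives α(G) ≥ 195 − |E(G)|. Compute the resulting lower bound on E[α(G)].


E[|E(G)|] = C(195, 2)·p = 18915 · (1/780) = 97/4.
E[α(G)] ≥ n − E[|E(G)|] = 195 − 97/4 = 683/4.
Numerically: ≈ 170.750000.
(This is only a lower bound; the true E[α(G)] may be larger.)

E[α(G)] ≥ 683/4 ≈ 170.750000.


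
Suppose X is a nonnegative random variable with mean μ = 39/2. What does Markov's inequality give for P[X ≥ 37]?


μ = E[X] = 39/2, a = 37.
Markov: P[X ≥ 37] ≤ μ/a = (39/2)/37 = 39/74.
Numerically: ≈ 0.527027.
(Since a = 37 > μ = 19.500000, the bound 39/74 is < 1 and informative.)

P[X ≥ 37] ≤ 39/74 ≈ 0.527027.


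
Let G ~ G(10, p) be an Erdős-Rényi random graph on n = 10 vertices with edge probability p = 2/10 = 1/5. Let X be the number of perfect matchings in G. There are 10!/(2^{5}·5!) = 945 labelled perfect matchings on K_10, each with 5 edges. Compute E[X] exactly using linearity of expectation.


K_10 has 10!/(2^{5}·5!) = 945 labelled perfect matchings.
For each such perfect matching H, let X_H = 1 if all 5 edges of H are present in G. Then P[X_H = 1] = p^{5} = (1/5)^{5} = 1/3125.
By linearity: E[X] = Σ_H E[X_H] = 945 · p^{5} = 945 · 1/3125 = 189/625.
Numerically: E[X] ≈ 0.3024.

E[X] = 945 · (1/5)^{5} = 189/625 ≈ 0.3024.


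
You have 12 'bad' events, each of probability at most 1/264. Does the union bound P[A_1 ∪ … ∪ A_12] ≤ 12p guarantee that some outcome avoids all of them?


Union bound: P[∪_{i=1}^{12} A_i] ≤ Σ_i P[A_i] ≤ 12·p = 12·(1/264) = 1/22.
Numerically: 1/22 ≈ 0.04545.
Is 1/22 < 1? YES.
Since P[∪ A_i] ≤ 1/22 < 1, the complement has P[∩ A_i^c] ≥ 1 − 1/22 = 21/22 > 0, so some outcome avoids every A_i.

12·p = 1/22 ≈ 0.04545; existence CERTIFIED by the union bound.


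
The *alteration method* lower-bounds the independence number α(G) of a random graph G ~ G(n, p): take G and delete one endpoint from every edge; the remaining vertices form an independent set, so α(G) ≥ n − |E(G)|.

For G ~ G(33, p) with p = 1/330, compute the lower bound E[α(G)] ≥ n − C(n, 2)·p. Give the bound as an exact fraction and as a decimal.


E[|E(G)|] = C(33, 2)·p = 528 · (1/330) = 8/5.
E[α(G)] ≥ n − E[|E(G)|] = 33 − 8/5 = 157/5.
Numerically: ≈ 31.40000.
(This is only a lower bound; the true E[α(G)] may be larger.)

E[α(G)] ≥ 157/5 ≈ 31.40000.


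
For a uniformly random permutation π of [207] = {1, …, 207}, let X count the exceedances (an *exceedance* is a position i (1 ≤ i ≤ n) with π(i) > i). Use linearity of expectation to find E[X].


Write X = Σ_{i=1}^{207} X_i, where X_i = 1_{π(i) > i}.
For each fixed i, π(i) is uniform over {1, …, 207} (marginal of a uniform permutation), so P[π(i) > i] = (n − i)/n. Summing: Σ_{i=1}^{207} (n − i)/n = (0 + 1 + … + 206)/207 = 207(207 − 1)/(2·207) = (207 − 1)/2.
Hence E[X] = Σ_{i=1}^{207} (207 − i)/207 = 103 ≈ 103.00000.

E[X] = 103 = 103.00000.


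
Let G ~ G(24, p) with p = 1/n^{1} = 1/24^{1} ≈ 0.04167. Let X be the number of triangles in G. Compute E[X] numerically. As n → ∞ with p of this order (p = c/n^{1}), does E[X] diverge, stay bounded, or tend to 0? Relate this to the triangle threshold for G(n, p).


Number of potential triangles: C(24, 3) = 2024.
Each occurs with probability p³ ≈ (0.04167)³ ≈ 7.233796e-05.
By linearity: E[X] = C(24, 3)·p³ ≈ 2024 · 7.233796e-05 ≈ 0.1464.
Here α = 1, so p = 1/n is exactly at the triangle threshold p ~ 1/n. Asymptotically E[X] → c³/6 = 1³/6 = 1/6 ≈ 0.1667, a bounded constant. In this regime the triangle count is asymptotically Poisson(c³/6).

E[X] ≈ 0.1464; in regime p = Θ(1/n^{1}) E[X] stays bounded (at the triangle threshold p ~ 1/n).


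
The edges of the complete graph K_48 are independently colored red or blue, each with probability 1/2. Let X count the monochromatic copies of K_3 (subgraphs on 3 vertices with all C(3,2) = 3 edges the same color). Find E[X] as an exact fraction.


Let X = Σ_S X_S over the C(48, 3) = 17296 subsets S of size 3, where X_S = 1 if the K_3 on S is monochromatic.
For a fixed S, the K_3 on S has C(3, 2) = 3 edges. P[all 3 edges red] = (1/2)^3, and likewise for blue, so P[monochromatic] = 2·(1/2)^3 = 2^{1 − 3} = 1/4.
Summing: E[X] = C(48, 3) · 2^{1 − 3} = 17296 · 1/4 = 4324.
Numerically: E[X] ≈ 4324.0000.

E[X] = C(48,3)·2^(1−C(3,2)) = 4324 ≈ 4324.0000.


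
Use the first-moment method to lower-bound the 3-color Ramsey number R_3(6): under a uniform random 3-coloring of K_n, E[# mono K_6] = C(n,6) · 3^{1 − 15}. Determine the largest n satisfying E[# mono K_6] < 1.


We need C(n, 6) · 3^{1 − 15} < 1, i.e. C(n, 6) < 3^{15 − 1} = 4782969.
Check values of n near the boundary:
  n = 35: C(35, 6) = 1623160; 1623160 < 4782969? YES
  n = 36: C(36, 6) = 1947792; 1947792 < 4782969? YES
  n = 37: C(37, 6) = 2324784; 2324784 < 4782969? YES
  n = 38: C(38, 6) = 2760681; 2760681 < 4782969? YES
  n = 39: C(39, 6) = 3262623; 3262623 < 4782969? YES
  n = 40: C(40, 6) = 3838380; 3838380 < 4782969? YES
  n = 41: C(41, 6) = 4496388; 4496388 < 4782969? YES
  n = 42: C(42, 6) = 5245786; 5245786 < 4782969? NO
The largest n with C(n, 6) < 4782969 is n = 41 (where E[X] = 1498796/1594323 ≈ 0.9400830). Hence R_3(6) > 41, i.e. R_3(6) ≥ 42.

Largest n = 41; hence R_3(6) > 41.


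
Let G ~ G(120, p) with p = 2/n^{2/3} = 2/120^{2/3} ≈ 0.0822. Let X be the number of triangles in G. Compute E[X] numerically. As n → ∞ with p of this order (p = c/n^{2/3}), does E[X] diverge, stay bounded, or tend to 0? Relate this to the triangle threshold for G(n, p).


Number of potential triangles: C(120, 3) = 280840.
Each occurs with probability p³ ≈ (0.0822)³ ≈ 5.55556e-04.
By linearity: E[X] = C(120, 3)·p³ ≈ 280840 · 5.55556e-04 ≈ 156.022.
Since α = 2/3 < 1, p = c/n^{2/3} ≫ 1/n is above the triangle threshold p ~ 1/n. Asymptotically E[X] ~ (c³/6)·n^{3(1−α)} = (2³/6)·n^{1} → ∞; triangles are abundant w.h.p.

E[X] ≈ 156.022; in regime p = Θ(1/n^{2/3}) E[X] diverges (above the triangle threshold p ~ 1/n).


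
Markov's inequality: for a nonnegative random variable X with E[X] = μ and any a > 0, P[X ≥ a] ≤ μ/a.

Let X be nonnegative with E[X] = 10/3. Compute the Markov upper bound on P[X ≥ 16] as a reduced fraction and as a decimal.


μ = E[X] = 10/3, a = 16.
Markov: P[X ≥ 16] ≤ μ/a = (10/3)/16 = 5/24.
Numerically: ≈ 0.2083.
(Since a = 16 > μ = 3.3333, the bound 5/24 is < 1 and informative.)

P[X ≥ 16] ≤ 5/24 ≈ 0.2083.


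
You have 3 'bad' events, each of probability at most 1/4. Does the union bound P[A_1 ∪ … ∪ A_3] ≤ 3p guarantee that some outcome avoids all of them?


Union bound: P[∪_{i=1}^{3} A_i] ≤ Σ_i P[A_i] ≤ 3·p = 3·(1/4) = 3/4.
Numerically: 3/4 ≈ 0.7500000.
Is 3/4 < 1? YES.
Since P[∪ A_i] ≤ 3/4 < 1, the complement has P[∩ A_i^c] ≥ 1 − 3/4 = 1/4 > 0, so some outcome avoids every A_i.

3·p = 3/4 ≈ 0.7500000; existence CERTIFIED by the union bound.


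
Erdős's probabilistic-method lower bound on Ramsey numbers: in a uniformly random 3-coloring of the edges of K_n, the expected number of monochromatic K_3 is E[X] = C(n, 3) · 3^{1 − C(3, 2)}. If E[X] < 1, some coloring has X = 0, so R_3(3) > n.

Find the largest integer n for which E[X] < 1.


We need C(n, 3) · 3^{1 − 3} < 1, i.e. C(n, 3) < 3^{3 − 1} = 9.
Check values of n near the boundary:
  n = 3: C(3, 3) = 1; 1 < 9? YES
  n = 4: C(4, 3) = 4; 4 < 9? YES
  n = 5: C(5, 3) = 10; 10 < 9? NO
  n = 6: C(6, 3) = 20; 20 < 9? NO
The largest n with C(n, 3) < 9 is n = 4 (where E[X] = 4/9 ≈ 0.4444444). Hence R_3(3) > 4, i.e. R_3(3) ≥ 5.

Largest n = 4; hence R_3(3) > 4.


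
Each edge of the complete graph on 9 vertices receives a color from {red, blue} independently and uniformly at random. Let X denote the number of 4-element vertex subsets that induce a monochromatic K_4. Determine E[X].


Let X = Σ_S X_S over the C(9, 4) = 126 subsets S of size 4, where X_S = 1 if the K_4 on S is monochromatic.
For a fixed S, the K_4 on S has C(4, 2) = 6 edges. P[all 6 edges red] = (1/2)^6, and likewise for blue, so P[monochromatic] = 2·(1/2)^6 = 2^{1 − 6} = 1/32.
By linearity: E[X] = C(9, 4) · 2^{1 − 6} = 126 · 1/32 = 63/16.
Numerically: E[X] ≈ 3.9375.

E[X] = C(9,4)·2^(1−C(4,2)) = 63/16 ≈ 3.9375.


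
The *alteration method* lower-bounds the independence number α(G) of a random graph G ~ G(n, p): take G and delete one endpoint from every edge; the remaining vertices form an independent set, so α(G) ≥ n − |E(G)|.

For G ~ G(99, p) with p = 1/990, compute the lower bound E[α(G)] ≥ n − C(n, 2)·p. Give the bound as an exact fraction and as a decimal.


E[|E(G)|] = C(99, 2)·p = 4851 · (1/990) = 49/10.
E[α(G)] ≥ n − E[|E(G)|] = 99 − 49/10 = 941/10.
Numerically: ≈ 94.100.
(This is only a lower bound; the true E[α(G)] may be larger.)

E[α(G)] ≥ 941/10 ≈ 94.100.


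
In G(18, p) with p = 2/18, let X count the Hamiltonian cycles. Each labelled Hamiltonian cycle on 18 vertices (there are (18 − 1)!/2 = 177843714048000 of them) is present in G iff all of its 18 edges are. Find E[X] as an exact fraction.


K_18 has (18 − 1)!/2 = 177843714048000 labelled Hamiltonian cycles.
For each such Hamiltonian cycle H, let X_H = 1 if all 18 edges of H are present in G. Then P[X_H = 1] = p^{18} = (1/9)^{18} = 1/150094635296999121.
Summing the indicators: E[X] = Σ_H E[X_H] = 177843714048000 · p^{18} = 177843714048000 · 1/150094635296999121 = 243955712000/205891132094649.
Numerically: E[X] ≈ 0.00118.

E[X] = 177843714048000 · (1/9)^{18} = 243955712000/205891132094649 ≈ 0.00118.


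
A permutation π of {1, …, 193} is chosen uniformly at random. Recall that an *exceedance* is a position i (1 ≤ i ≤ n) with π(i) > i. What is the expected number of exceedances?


Write X = Σ_{i=1}^{193} X_i, where X_i = 1_{π(i) > i}.
For each fixed i, π(i) is uniform over {1, …, 193} (marginal of a uniform permutation), so P[π(i) > i] = (n − i)/n. Summing: Σ_{i=1}^{193} (n − i)/n = (0 + 1 + … + 192)/193 = 193(193 − 1)/(2·193) = (193 − 1)/2.
Hence E[X] = Σ_{i=1}^{193} (193 − i)/193 = 96 ≈ 96.00000.

E[X] = 96 = 96.00000.


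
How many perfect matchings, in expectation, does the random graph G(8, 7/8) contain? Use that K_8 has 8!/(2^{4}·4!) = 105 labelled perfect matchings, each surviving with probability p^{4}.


K_8 has 8!/(2^{4}·4!) = 105 labelled perfect matchings.
For each such perfect matching H, let X_H = 1 if all 4 edges of H are present in G. Then P[X_H = 1] = p^{4} = (7/8)^{4} = 2401/4096.
By linearity: E[X] = Σ_H E[X_H] = 105 · p^{4} = 105 · 2401/4096 = 252105/4096.
Numerically: E[X] ≈ 61.549.

E[X] = 105 · (7/8)^{4} = 252105/4096 ≈ 61.549.


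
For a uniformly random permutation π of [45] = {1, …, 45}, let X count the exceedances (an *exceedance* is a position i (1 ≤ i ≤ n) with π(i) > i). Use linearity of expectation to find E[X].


Write X = Σ_{i=1}^{45} X_i, where X_i = 1_{π(i) > i}.
For each fixed i, π(i) is uniform over {1, …, 45} (marginal of a uniform permutation), so P[π(i) > i] = (n − i)/n. Summing: Σ_{i=1}^{45} (n − i)/n = (0 + 1 + … + 44)/45 = 45(45 − 1)/(2·45) = (45 − 1)/2.
Hence E[X] = Σ_{i=1}^{45} (45 − i)/45 = 22 ≈ 22.0000.

E[X] = 22 = 22.0000.


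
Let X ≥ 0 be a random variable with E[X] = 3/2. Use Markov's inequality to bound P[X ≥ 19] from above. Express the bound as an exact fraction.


μ = E[X] = 3/2, a = 19.
Markov: P[X ≥ 19] ≤ μ/a = (3/2)/19 = 3/38.
Numerically: ≈ 0.07895.
(Since a = 19 > μ = 1.50000, the bound 3/38 is < 1 and informative.)

P[X ≥ 19] ≤ 3/38 ≈ 0.07895.


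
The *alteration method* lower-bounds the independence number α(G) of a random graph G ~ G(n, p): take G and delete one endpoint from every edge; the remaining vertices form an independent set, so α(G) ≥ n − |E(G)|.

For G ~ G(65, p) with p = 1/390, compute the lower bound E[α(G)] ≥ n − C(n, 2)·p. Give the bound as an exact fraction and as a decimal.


E[|E(G)|] = C(65, 2)·p = 2080 · (1/390) = 16/3.
E[α(G)] ≥ n − E[|E(G)|] = 65 − 16/3 = 179/3.
Numerically: ≈ 59.666667.
(This is only a lower bound; the true E[α(G)] may be larger.)

E[α(G)] ≥ 179/3 ≈ 59.666667.


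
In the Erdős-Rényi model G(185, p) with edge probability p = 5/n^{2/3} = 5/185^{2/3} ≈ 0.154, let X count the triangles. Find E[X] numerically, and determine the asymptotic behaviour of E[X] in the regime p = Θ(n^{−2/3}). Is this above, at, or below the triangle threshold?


Number of potential triangles: C(185, 3) = 1038220.
Each occurs with probability p³ ≈ (0.154)³ ≈ 3.6523009e-03.
By linearity: E[X] = C(185, 3)·p³ ≈ 1038220 · 3.6523009e-03 ≈ 3791.89189.
Since α = 2/3 < 1, p = c/n^{2/3} ≫ 1/n is above the triangle threshold p ~ 1/n. Asymptotically E[X] ~ (c³/6)·n^{3(1−α)} = (5³/6)·n^{1} → ∞; triangles are abundant w.h.p.

E[X] ≈ 3791.89189; in regime p = Θ(1/n^{2/3}) E[X] diverges (above the triangle threshold p ~ 1/n).


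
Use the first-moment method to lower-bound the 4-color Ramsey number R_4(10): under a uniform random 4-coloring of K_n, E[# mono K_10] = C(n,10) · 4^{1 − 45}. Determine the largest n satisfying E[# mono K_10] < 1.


We need C(n, 10) · 4^{1 − 45} < 1, i.e. C(n, 10) < 4^{45 − 1} = 309485009821345068724781056.
Check values of n near the boundary:
  n = 2019: C(2019, 10) = 303322949179835278009229628; 303322949179835278009229628 < 309485009821345068724781056? YES
  n = 2020: C(2020, 10) = 304832018578739931133653656; 304832018578739931133653656 < 309485009821345068724781056? YES
  n = 2021: C(2021, 10) = 306347841644770462864800616; 306347841644770462864800616 < 309485009821345068724781056? YES
  n = 2022: C(2022, 10) = 307870445231474093395937796; 307870445231474093395937796 < 309485009821345068724781056? YES
  n = 2023: C(2023, 10) = 309399856285778485315440716; 309399856285778485315440716 < 309485009821345068724781056? YES
  n = 2024: C(2024, 10) = 310936101848269937576192656; 310936101848269937576192656 < 309485009821345068724781056? NO
The largest n with C(n, 10) < 309485009821345068724781056 is n = 2023 (where E[X] = 77349964071444621328860179/77371252455336267181195264 ≈ 1.000). Hence R_4(10) > 2023, i.e. R_4(10) ≥ 2024.

Largest n = 2023; hence R_4(10) > 2023.


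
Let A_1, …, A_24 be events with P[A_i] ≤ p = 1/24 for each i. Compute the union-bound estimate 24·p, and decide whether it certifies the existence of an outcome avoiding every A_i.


Union bound: P[∪_{i=1}^{24} A_i] ≤ Σ_i P[A_i] ≤ 24·p = 24·(1/24) = 1.
Numerically: 1 ≈ 1.00000.
Is 1 < 1? NO.
Since the bound 1 is ≥ 1, the union bound is uninformative here; it does NOT by itself certify existence.

24·p = 1 ≈ 1.00000; existence NOT certified by the union bound.


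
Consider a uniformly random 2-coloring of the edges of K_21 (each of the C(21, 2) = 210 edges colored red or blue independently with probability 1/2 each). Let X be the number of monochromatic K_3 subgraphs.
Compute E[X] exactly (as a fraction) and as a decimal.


Let X = Σ_S X_S over the C(21, 3) = 1330 subsets S of size 3, where X_S = 1 if the K_3 on S is monochromatic.
For a fixed S, the K_3 on S has C(3, 2) = 3 edges. P[all 3 edges red] = (1/2)^3, and likewise for blue, so P[monochromatic] = 2·(1/2)^3 = 2^{1 − 3} = 1/4.
Summing: E[X] = C(21, 3) · 2^{1 − 3} = 1330 · 1/4 = 665/2.
Numerically: E[X] ≈ 332.500.

E[X] = C(21,3)·2^(1−C(3,2)) = 665/2 ≈ 332.500.


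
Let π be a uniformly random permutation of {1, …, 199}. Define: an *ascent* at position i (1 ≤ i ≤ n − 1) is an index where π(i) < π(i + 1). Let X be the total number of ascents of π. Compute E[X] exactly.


Write X = Σ X_I over i = 1, …, 198, with X_I the indicator of one ascent.
There are 198 indicators.
For each fixed i, the pair (π(i), π(i+1)) is a uniformly random ordered pair of distinct values from {1, …, 199}; by symmetry P[π(i) < π(i+1)] = 1/2.
By linearity: E[X] = 198 · (1/2) = (199 − 1) · (1/2) = 99 ≈ 99.0000.

E[X] = 99 = 99.0000.


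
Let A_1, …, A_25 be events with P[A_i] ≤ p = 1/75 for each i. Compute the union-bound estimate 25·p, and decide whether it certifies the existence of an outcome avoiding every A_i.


Union bound: P[∪_{i=1}^{25} A_i] ≤ Σ_i P[A_i] ≤ 25·p = 25·(1/75) = 1/3.
Numerically: 1/3 ≈ 0.333333.
Is 1/3 < 1? YES.
Since P[∪ A_i] ≤ 1/3 < 1, the complement has P[∩ A_i^c] ≥ 1 − 1/3 = 2/3 > 0, so some outcome avoids every A_i.

25·p = 1/3 ≈ 0.333333; existence CERTIFIED by the union bound.


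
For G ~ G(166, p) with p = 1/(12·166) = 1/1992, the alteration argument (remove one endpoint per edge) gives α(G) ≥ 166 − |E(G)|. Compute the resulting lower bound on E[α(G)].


E[|E(G)|] = C(166, 2)·p = 13695 · (1/1992) = 55/8.
E[α(G)] ≥ n − E[|E(G)|] = 166 − 55/8 = 1273/8.
Numerically: ≈ 159.125.
(This is only a lower bound; the true E[α(G)] may be larger.)

E[α(G)] ≥ 1273/8 ≈ 159.125.


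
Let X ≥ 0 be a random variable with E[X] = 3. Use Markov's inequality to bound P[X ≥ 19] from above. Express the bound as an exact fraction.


μ = E[X] = 3, a = 19.
Markov: P[X ≥ 19] ≤ μ/a = (3)/19 = 3/19.
Numerically: ≈ 0.1579.
(Since a = 19 > μ = 3.0000, the bound 3/19 is < 1 and informative.)

P[X ≥ 19] ≤ 3/19 ≈ 0.1579.


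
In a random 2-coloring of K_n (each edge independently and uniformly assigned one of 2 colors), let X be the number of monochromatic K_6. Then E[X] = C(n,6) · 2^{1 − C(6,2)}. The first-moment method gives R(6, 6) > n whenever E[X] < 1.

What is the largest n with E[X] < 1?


We need C(n, 6) · 2^{1 − 15} < 1, i.e. C(n, 6) < 2^{15 − 1} = 16384.
Check values of n near the boundary:
  n = 12: C(12, 6) = 924; 924 < 16384? YES
  n = 13: C(13, 6) = 1716; 1716 < 16384? YES
  n = 14: C(14, 6) = 3003; 3003 < 16384? YES
  n = 15: C(15, 6) = 5005; 5005 < 16384? YES
  n = 16: C(16, 6) = 8008; 8008 < 16384? YES
  n = 17: C(17, 6) = 12376; 12376 < 16384? YES
  n = 18: C(18, 6) = 18564; 18564 < 16384? NO
  n = 19: C(19, 6) = 27132; 27132 < 16384? NO
  n = 20: C(20, 6) = 38760; 38760 < 16384? NO
The largest n with C(n, 6) < 16384 is n = 17 (where E[X] = 1547/2048 ≈ 0.7553711). Hence R(6, 6) > 17, i.e. R(6, 6) ≥ 18.

Largest n = 17; hence R(6, 6) > 17.


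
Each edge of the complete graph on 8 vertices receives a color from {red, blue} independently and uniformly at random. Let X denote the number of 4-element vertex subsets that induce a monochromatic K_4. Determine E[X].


Let X = Σ_S X_S over the C(8, 4) = 70 subsets S of size 4, where X_S = 1 if the K_4 on S is monochromatic.
For a fixed S, the K_4 on S has C(4, 2) = 6 edges. P[all 6 edges red] = (1/2)^6, and likewise for blue, so P[monochromatic] = 2·(1/2)^6 = 2^{1 − 6} = 1/32.
By linearity: E[X] = C(8, 4) · 2^{1 − 6} = 70 · 1/32 = 35/16.
Numerically: E[X] ≈ 2.18750.

E[X] = C(8,4)·2^(1−C(4,2)) = 35/16 ≈ 2.18750.


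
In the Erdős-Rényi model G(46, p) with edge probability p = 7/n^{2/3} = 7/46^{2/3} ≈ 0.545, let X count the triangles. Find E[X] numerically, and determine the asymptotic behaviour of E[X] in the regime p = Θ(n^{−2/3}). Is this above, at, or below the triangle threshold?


Number of potential triangles: C(46, 3) = 15180.
Each occurs with probability p³ ≈ (0.545)³ ≈ 1.62098e-01.
By linearity: E[X] = C(46, 3)·p³ ≈ 15180 · 1.62098e-01 ≈ 2460.652.
Since α = 2/3 < 1, p = c/n^{2/3} ≫ 1/n is above the triangle threshold p ~ 1/n. Asymptotically E[X] ~ (c³/6)·n^{3(1−α)} = (7³/6)·n^{1} → ∞; triangles are abundant w.h.p.

E[X] ≈ 2460.652; in regime p = Θ(1/n^{2/3}) E[X] diverges (above the triangle threshold p ~ 1/n).


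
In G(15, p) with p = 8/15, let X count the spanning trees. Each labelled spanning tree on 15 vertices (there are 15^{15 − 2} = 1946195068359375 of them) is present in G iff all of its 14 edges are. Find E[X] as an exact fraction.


K_15 has 15^{15 − 2} = 1946195068359375 labelled spanning trees.
For each such spanning tree H, let X_H = 1 if all 14 edges of H are present in G. Then P[X_H = 1] = p^{14} = (8/15)^{14} = 4398046511104/29192926025390625.
Summing the indicators: E[X] = Σ_H E[X_H] = 1946195068359375 · p^{14} = 1946195068359375 · 4398046511104/29192926025390625 = 4398046511104/15.
Numerically: E[X] ≈ 2.932e+11.

E[X] = 1946195068359375 · (8/15)^{14} = 4398046511104/15 ≈ 2.932e+11.


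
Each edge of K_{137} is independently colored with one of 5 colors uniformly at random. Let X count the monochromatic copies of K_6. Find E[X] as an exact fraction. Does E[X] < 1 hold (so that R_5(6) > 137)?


E[X] = C(137, 6) · 5^{1 − 15} = 8218472724 · 5^{−14} = 8218472724/6103515625.
As a reduced fraction: E[X] = 8218472724/6103515625 ≈ 1.3465146.
Is E[X] < 1? NO.
Since E[X] ≥ 1, the first-moment bound is inconclusive at n = 137; it does NOT by itself certify R_5(6) > 137.

E[X] = 8218472724/6103515625 ≈ 1.3465146; E[X] ≥ 1; first-moment method inconclusive here.


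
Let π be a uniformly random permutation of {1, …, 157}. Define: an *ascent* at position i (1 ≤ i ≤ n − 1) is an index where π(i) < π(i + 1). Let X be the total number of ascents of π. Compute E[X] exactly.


Write X = Σ X_I over i = 1, …, 156, with X_I the indicator of one ascent.
There are 156 indicators.
For each fixed i, the pair (π(i), π(i+1)) is a uniformly random ordered pair of distinct values from {1, …, 157}; by symmetry P[π(i) < π(i+1)] = 1/2.
By linearity: E[X] = 156 · (1/2) = (157 − 1) · (1/2) = 78 ≈ 78.00000.

E[X] = 78 = 78.00000.


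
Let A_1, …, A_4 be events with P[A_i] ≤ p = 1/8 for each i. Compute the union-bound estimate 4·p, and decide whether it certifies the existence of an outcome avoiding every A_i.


Union bound: P[∪_{i=1}^{4} A_i] ≤ Σ_i P[A_i] ≤ 4·p = 4·(1/8) = 1/2.
Numerically: 1/2 ≈ 0.5000.
Is 1/2 < 1? YES.
Since P[∪ A_i] ≤ 1/2 < 1, the complement has P[∩ A_i^c] ≥ 1 − 1/2 = 1/2 > 0, so some outcome avoids every A_i.

4·p = 1/2 ≈ 0.5000; existence CERTIFIED by the union bound.
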